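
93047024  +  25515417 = 118562441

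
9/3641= 9/3641 = 0.00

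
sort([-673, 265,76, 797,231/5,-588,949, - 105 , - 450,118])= [ - 673, - 588,-450,  -  105, 231/5,76,118,265, 797, 949]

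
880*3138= 2761440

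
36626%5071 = 1129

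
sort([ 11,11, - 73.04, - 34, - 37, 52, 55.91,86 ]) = [-73.04, -37, - 34, 11,11,52 , 55.91, 86] 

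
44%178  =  44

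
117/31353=39/10451 = 0.00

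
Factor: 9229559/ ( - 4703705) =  - 5^( - 1)*157^1*773^( - 1)*1217^(  -  1) * 58787^1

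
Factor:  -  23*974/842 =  - 11201/421 = - 23^1*  421^( - 1)*487^1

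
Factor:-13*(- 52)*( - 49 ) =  - 33124 =- 2^2 * 7^2 * 13^2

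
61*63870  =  3896070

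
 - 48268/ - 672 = 71 + 139/168 = 71.83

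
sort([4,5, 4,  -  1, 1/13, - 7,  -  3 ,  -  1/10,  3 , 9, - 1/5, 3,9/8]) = [ - 7, -3, - 1,  -  1/5 , - 1/10, 1/13, 9/8, 3,3,4, 4,5,  9]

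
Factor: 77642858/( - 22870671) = - 2^1*3^( - 1 )*23^(  -  1)*461^(  -  1)*719^( - 1)*38821429^1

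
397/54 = 7 + 19/54 = 7.35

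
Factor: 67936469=31^1*131^1*16729^1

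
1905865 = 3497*545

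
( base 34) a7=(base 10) 347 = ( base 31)B6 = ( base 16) 15b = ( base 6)1335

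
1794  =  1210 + 584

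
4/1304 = 1/326 = 0.00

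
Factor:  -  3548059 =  - 43^1 * 109^1*757^1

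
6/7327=6/7327= 0.00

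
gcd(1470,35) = 35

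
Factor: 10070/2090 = 11^( - 1 )*53^1  =  53/11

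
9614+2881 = 12495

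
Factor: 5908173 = 3^1*79^1*97^1*257^1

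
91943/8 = 11492+7/8 = 11492.88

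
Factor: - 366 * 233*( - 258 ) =2^2*3^2*43^1*61^1 *233^1 = 22001724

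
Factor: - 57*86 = -2^1*3^1*19^1 *43^1 = -  4902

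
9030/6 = 1505 = 1505.00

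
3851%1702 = 447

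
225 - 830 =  - 605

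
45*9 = 405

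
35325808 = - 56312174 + 91637982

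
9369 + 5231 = 14600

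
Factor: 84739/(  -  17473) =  - 173^ ( - 1 )* 839^1 = - 839/173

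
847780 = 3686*230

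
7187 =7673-486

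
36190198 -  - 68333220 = 104523418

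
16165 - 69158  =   - 52993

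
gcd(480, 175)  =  5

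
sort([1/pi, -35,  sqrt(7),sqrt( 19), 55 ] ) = [ - 35,1/pi,sqrt( 7 ),  sqrt(19), 55]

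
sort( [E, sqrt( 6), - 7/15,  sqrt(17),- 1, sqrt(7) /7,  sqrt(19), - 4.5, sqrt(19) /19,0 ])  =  [ - 4.5, - 1, - 7/15,0,sqrt( 19) /19, sqrt( 7 )/7,  sqrt( 6),E,  sqrt( 17 ),sqrt( 19 )]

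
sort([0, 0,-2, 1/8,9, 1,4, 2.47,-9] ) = [-9,  -  2,0 , 0,  1/8,1,2.47 , 4, 9 ]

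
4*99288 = 397152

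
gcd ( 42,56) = 14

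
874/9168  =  437/4584  =  0.10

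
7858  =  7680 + 178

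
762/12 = 63 + 1/2 = 63.50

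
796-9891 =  - 9095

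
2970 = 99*30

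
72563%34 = 7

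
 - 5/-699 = 5/699 = 0.01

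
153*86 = 13158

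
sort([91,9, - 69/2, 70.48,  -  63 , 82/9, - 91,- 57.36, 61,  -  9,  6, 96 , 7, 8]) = [ - 91, - 63 , - 57.36, - 69/2,  -  9, 6, 7,8, 9,82/9,61, 70.48, 91, 96 ] 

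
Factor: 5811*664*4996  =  19277085984 = 2^5 * 3^1*13^1 * 83^1*149^1*1249^1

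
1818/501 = 3 + 105/167 = 3.63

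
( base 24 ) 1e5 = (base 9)1228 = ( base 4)32111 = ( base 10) 917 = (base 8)1625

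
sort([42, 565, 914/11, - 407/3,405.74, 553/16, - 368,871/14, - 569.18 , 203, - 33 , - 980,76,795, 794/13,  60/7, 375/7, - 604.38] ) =[ -980 , - 604.38, - 569.18, - 368, - 407/3, - 33,60/7,  553/16, 42, 375/7, 794/13,  871/14,  76, 914/11, 203, 405.74 , 565,795]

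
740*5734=4243160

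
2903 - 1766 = 1137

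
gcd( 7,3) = 1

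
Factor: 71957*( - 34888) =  - 2510435816 = - 2^3*7^2*47^1*  89^1 *1531^1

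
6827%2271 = 14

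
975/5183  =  975/5183 = 0.19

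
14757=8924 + 5833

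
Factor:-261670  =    -  2^1 * 5^1*137^1*191^1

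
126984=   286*444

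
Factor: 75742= 2^1*37871^1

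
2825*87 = 245775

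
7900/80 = 98 + 3/4 = 98.75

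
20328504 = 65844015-45515511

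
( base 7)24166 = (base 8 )14177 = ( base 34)5EF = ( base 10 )6271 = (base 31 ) 6G9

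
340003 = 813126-473123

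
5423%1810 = 1803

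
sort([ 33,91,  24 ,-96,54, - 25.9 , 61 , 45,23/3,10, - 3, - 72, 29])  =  [ - 96, - 72,  -  25.9, - 3 , 23/3,10,24 , 29,  33,45, 54, 61,91 ] 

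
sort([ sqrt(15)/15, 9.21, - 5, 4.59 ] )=[ - 5, sqrt(15 )/15, 4.59, 9.21 ]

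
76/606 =38/303 = 0.13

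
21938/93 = 235 + 83/93 = 235.89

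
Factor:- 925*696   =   - 643800= - 2^3*3^1*5^2*29^1*37^1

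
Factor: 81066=2^1*3^1 * 59^1 * 229^1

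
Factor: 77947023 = 3^1*7^1*11^1*  17^1*23^1*863^1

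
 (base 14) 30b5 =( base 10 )8391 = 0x20c7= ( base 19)144c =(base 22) h79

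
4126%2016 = 94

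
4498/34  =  132 + 5/17 = 132.29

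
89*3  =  267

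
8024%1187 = 902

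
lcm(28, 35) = 140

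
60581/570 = 106+161/570= 106.28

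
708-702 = 6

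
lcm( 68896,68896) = 68896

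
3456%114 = 36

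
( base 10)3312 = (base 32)37g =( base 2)110011110000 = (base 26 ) 4na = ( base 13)167A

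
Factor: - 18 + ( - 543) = - 3^1 * 11^1*17^1 =- 561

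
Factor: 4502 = 2^1*2251^1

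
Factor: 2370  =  2^1*3^1*5^1*79^1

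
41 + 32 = 73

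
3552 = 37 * 96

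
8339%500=339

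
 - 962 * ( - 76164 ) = 73269768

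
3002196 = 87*34508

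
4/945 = 4/945 = 0.00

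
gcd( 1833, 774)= 3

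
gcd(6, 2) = 2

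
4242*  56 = 237552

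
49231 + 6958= 56189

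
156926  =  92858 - -64068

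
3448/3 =3448/3 = 1149.33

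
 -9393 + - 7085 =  - 16478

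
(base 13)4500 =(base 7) 40041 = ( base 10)9633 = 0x25a1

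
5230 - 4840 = 390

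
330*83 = 27390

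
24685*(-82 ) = -2024170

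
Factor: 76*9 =684 = 2^2*3^2*19^1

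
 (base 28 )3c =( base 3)10120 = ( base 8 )140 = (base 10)96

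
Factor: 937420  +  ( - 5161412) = - 2^3 * 281^1*1879^1=- 4223992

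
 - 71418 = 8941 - 80359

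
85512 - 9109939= - 9024427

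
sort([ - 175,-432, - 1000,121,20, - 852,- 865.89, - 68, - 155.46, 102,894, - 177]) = [ - 1000, - 865.89, - 852, - 432, - 177, - 175, -155.46, - 68, 20, 102,121,894]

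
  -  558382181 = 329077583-887459764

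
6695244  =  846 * 7914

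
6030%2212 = 1606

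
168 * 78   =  13104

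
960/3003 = 320/1001 = 0.32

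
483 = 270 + 213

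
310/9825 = 62/1965=0.03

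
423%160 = 103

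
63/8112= 21/2704 = 0.01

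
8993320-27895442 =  - 18902122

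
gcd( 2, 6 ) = 2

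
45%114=45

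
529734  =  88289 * 6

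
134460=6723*20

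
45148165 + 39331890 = 84480055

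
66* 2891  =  190806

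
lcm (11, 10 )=110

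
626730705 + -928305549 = -301574844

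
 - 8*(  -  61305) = 490440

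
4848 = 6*808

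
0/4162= 0 = 0.00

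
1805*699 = 1261695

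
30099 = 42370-12271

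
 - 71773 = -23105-48668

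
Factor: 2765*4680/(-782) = -6470100/391  =  -2^2*3^2*5^2*7^1*13^1*17^( -1 ) * 23^( - 1)*79^1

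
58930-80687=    - 21757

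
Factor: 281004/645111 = 2^2*3^( - 2 )*23417^1 *23893^ ( - 1 ) = 93668/215037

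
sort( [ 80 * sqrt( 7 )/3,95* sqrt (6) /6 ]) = [ 95*sqrt(6 )/6,80*sqrt(7) /3] 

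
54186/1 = 54186= 54186.00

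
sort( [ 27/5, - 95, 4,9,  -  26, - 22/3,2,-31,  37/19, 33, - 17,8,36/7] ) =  [- 95, - 31 , - 26, - 17, - 22/3, 37/19,2, 4, 36/7, 27/5, 8, 9, 33] 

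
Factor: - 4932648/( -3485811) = 2^3*3^1* 7^ ( -1)*23^( - 1 )*1031^(-1) *9787^1= 234888/165991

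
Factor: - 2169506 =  - 2^1*17^1 * 63809^1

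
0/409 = 0= 0.00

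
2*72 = 144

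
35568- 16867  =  18701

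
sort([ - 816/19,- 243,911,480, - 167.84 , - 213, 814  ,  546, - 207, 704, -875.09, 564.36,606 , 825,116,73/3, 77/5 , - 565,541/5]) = [ - 875.09, - 565 , - 243 , - 213, - 207, - 167.84 , - 816/19,77/5 , 73/3,541/5, 116,480, 546,  564.36, 606,704 , 814, 825,911 ]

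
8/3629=8/3629 = 0.00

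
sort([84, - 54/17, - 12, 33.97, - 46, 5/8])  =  [ - 46, - 12, - 54/17, 5/8,33.97, 84] 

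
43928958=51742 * 849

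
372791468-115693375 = 257098093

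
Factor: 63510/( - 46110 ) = -53^(  -  1)*73^1= - 73/53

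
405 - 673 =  - 268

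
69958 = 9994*7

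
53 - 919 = - 866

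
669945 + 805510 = 1475455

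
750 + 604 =1354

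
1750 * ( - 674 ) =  - 1179500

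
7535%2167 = 1034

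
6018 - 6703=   -  685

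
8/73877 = 8/73877 = 0.00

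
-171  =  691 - 862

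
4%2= 0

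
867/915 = 289/305  =  0.95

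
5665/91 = 62 + 23/91 = 62.25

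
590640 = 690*856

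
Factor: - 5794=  - 2^1*2897^1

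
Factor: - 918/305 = -2^1*3^3 *5^(- 1)*17^1*61^( - 1)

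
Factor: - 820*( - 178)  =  2^3*5^1*41^1 * 89^1  =  145960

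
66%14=10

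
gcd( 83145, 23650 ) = 5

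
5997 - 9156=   - 3159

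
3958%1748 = 462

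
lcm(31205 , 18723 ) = 93615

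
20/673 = 20/673 = 0.03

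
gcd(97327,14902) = 1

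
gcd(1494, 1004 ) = 2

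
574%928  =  574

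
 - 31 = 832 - 863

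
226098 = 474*477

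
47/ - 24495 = - 47/24495 = - 0.00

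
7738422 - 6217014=1521408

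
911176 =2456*371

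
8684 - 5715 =2969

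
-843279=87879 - 931158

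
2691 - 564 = 2127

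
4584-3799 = 785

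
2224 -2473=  - 249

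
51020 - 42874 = 8146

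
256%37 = 34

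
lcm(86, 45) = 3870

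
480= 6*80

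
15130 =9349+5781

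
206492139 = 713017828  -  506525689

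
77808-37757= 40051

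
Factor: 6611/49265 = 5^( - 1 )*11^1*59^( - 1 ) * 167^ ( - 1 ) * 601^1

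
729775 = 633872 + 95903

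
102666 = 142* 723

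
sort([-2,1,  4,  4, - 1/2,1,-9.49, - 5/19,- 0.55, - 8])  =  [ - 9.49 , - 8, - 2, - 0.55, - 1/2, - 5/19,1,1,4, 4] 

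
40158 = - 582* ( - 69)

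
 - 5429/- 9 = 603 + 2/9 =603.22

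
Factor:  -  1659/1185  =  -7/5 = - 5^( - 1) *7^1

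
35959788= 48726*738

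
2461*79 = 194419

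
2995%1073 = 849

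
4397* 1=4397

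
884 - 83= 801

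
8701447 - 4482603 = 4218844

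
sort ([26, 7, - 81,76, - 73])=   [-81,-73,  7,26 , 76 ]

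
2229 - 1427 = 802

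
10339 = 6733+3606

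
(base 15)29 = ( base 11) 36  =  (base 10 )39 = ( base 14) 2B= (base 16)27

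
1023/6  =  341/2 = 170.50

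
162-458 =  - 296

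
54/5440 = 27/2720 = 0.01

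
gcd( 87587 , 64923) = 1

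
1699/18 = 1699/18 =94.39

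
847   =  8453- 7606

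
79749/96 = 830 + 23/32  =  830.72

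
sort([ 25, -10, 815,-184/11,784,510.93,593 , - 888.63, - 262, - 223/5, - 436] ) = [ - 888.63, - 436, - 262, - 223/5, - 184/11, - 10,25,  510.93, 593, 784, 815]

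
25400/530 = 47 + 49/53 = 47.92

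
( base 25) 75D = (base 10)4513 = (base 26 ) 6hf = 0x11A1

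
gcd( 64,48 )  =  16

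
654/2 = 327 = 327.00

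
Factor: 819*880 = 2^4* 3^2*5^1*7^1 *11^1*13^1 =720720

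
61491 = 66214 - 4723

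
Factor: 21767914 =2^1*7^1*37^1 * 42023^1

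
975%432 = 111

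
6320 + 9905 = 16225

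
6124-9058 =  - 2934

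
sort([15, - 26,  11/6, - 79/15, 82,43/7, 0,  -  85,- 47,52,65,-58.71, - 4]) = [- 85, - 58.71,-47, - 26,-79/15, - 4 , 0,11/6,43/7,15,  52, 65, 82]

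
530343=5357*99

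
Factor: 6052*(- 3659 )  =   - 22144268 = -  2^2*17^1 * 89^1*3659^1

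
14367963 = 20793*691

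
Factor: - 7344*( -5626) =2^5*3^3*17^1*29^1*97^1 = 41317344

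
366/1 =366 = 366.00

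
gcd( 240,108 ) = 12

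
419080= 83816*5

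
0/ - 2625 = 0/1 = - 0.00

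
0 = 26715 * 0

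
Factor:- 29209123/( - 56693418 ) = 2^ ( - 1 ) * 3^( - 1)*9448903^( - 1)  *  29209123^1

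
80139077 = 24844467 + 55294610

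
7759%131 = 30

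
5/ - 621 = - 5/621 = - 0.01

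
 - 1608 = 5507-7115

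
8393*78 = 654654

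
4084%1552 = 980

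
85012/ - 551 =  - 85012/551=- 154.29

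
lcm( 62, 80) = 2480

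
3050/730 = 305/73 = 4.18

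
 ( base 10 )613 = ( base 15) 2AD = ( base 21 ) 184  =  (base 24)11D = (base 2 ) 1001100101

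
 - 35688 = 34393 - 70081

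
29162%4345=3092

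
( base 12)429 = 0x261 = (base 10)609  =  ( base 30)K9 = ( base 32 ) J1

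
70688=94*752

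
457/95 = 457/95 = 4.81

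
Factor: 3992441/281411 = 13^( - 1)*21647^( - 1 )*3992441^1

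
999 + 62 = 1061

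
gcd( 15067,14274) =793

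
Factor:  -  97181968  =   - 2^4*13^1*59^1*7919^1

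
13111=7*1873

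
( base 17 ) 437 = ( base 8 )2276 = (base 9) 1588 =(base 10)1214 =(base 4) 102332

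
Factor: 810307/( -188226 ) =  - 2^( - 1)*3^(-2)*10457^ ( - 1) * 810307^1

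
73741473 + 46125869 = 119867342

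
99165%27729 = 15978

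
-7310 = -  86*85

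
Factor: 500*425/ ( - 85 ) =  - 2500 =- 2^2*5^4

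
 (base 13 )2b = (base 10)37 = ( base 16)25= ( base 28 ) 19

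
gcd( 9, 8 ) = 1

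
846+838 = 1684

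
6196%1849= 649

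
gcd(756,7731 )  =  9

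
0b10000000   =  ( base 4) 2000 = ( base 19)6e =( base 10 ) 128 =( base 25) 53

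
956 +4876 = 5832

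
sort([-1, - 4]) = [  -  4, - 1 ]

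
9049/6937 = 1 + 2112/6937 = 1.30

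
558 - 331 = 227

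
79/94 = 79/94 = 0.84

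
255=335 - 80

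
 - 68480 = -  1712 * 40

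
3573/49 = 3573/49 = 72.92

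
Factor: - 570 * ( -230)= 131100  =  2^2*3^1*5^2*19^1*23^1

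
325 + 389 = 714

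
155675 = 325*479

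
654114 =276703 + 377411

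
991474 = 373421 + 618053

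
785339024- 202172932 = 583166092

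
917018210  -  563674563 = 353343647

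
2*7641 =15282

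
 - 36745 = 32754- 69499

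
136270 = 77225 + 59045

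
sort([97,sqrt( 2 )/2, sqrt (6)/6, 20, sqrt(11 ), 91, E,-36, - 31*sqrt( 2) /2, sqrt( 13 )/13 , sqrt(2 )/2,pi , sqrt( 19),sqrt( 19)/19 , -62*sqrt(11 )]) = [ - 62*sqrt( 11 ), - 36, - 31*sqrt( 2 ) /2,sqrt(19) /19,sqrt( 13 )/13 , sqrt( 6 )/6 , sqrt( 2)/2,sqrt(2 )/2 , E,pi,sqrt( 11), sqrt( 19 ), 20,91,97]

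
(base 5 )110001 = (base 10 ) 3751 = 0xea7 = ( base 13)1927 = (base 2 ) 111010100111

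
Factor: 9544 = 2^3*1193^1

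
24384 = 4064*6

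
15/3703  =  15/3703 = 0.00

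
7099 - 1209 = 5890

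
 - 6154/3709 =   -  2  +  1264/3709 = - 1.66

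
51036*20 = 1020720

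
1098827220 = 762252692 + 336574528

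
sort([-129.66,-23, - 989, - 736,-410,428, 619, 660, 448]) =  [ - 989,-736, - 410,-129.66, - 23  ,  428,448,619,660]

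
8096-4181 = 3915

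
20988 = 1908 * 11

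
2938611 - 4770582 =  - 1831971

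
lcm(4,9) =36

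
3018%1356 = 306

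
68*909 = 61812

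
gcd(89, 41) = 1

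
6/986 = 3/493 = 0.01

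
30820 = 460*67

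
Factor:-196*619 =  - 2^2*7^2*619^1=-  121324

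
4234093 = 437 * 9689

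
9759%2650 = 1809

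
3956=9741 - 5785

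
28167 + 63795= 91962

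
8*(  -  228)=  - 1824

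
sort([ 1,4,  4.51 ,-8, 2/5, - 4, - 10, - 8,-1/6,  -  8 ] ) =[- 10, - 8, - 8, - 8,-4,-1/6, 2/5,  1,  4, 4.51 ] 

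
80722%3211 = 447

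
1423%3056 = 1423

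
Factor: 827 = 827^1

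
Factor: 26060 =2^2*5^1*1303^1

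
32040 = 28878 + 3162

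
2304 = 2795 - 491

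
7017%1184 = 1097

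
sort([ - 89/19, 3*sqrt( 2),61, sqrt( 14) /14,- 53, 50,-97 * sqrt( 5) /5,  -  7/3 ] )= [ - 53, - 97*sqrt(5)/5, - 89/19,-7/3, sqrt( 14 )/14,3*sqrt( 2),50,61]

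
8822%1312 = 950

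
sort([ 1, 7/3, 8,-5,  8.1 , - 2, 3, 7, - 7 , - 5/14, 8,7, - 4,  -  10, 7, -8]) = [ - 10,-8,- 7,  -  5, - 4, - 2,-5/14,  1,7/3,  3, 7,7, 7,  8, 8, 8.1]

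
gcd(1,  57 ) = 1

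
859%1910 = 859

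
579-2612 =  - 2033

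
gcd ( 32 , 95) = 1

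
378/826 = 27/59 = 0.46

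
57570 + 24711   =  82281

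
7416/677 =7416/677 = 10.95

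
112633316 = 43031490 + 69601826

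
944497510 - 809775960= 134721550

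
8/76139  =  8/76139 = 0.00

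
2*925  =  1850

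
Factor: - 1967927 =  - 13^1*151379^1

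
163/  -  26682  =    -  163/26682 = - 0.01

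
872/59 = 14 + 46/59  =  14.78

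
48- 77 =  - 29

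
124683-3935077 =-3810394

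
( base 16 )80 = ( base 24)58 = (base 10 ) 128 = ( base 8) 200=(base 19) 6E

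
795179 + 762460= 1557639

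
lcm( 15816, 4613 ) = 110712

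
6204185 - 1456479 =4747706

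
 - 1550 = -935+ - 615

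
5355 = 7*765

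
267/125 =267/125  =  2.14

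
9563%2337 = 215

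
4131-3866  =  265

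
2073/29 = 71 + 14/29  =  71.48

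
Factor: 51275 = 5^2*7^1* 293^1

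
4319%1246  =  581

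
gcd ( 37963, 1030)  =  1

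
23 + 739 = 762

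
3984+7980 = 11964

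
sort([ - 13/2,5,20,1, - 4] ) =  [-13/2 , -4, 1 , 5 , 20] 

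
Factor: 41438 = 2^1*20719^1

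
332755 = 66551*5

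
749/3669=749/3669 = 0.20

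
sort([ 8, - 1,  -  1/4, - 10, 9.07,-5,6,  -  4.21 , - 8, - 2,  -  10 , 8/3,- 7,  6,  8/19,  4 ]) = [ - 10,- 10,- 8, -7,-5, - 4.21, - 2, - 1, - 1/4, 8/19  ,  8/3,4, 6,6,8,  9.07 ]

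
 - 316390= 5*( - 63278)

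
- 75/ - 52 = 1 + 23/52 = 1.44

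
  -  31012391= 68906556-99918947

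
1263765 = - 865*( - 1461) 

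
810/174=4 + 19/29 = 4.66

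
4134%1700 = 734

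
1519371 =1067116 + 452255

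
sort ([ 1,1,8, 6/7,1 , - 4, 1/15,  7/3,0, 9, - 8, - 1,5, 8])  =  [-8, - 4,  -  1,0,1/15,6/7, 1, 1, 1,7/3,5,8, 8, 9 ]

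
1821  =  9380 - 7559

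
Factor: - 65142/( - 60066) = 7^1*11^1*71^ ( - 1 )=77/71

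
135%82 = 53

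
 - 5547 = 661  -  6208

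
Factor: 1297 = 1297^1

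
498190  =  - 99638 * ( - 5) 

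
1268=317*4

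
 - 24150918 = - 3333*7246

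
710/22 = 32 + 3/11 = 32.27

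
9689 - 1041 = 8648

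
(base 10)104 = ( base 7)206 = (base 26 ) 40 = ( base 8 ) 150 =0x68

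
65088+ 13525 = 78613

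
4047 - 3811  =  236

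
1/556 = 1/556 = 0.00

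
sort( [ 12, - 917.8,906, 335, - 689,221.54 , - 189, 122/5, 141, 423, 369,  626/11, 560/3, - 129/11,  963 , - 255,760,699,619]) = [  -  917.8, - 689,-255 , - 189, - 129/11 , 12, 122/5, 626/11,  141,  560/3,  221.54, 335, 369,  423,  619,699, 760 , 906, 963] 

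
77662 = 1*77662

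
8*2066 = 16528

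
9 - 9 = 0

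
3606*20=72120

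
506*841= 425546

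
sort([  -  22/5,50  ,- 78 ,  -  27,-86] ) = [ - 86,- 78,-27,-22/5 , 50] 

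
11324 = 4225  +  7099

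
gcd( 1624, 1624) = 1624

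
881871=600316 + 281555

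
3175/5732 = 3175/5732 = 0.55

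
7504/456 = 16+26/57 = 16.46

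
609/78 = 7+21/26 = 7.81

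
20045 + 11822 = 31867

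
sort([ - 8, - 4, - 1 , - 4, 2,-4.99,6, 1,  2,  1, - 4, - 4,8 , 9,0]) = [ - 8, - 4.99, - 4,  -  4, - 4, - 4, - 1, 0 , 1,1,  2, 2,6,  8,  9 ] 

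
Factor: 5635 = 5^1*7^2*23^1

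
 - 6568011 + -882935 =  -7450946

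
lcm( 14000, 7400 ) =518000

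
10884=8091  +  2793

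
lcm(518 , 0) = 0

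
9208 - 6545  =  2663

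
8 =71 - 63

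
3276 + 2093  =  5369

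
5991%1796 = 603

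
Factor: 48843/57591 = 67^1 * 79^( - 1) = 67/79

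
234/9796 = 117/4898 = 0.02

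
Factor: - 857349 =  - 3^2*  95261^1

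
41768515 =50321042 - 8552527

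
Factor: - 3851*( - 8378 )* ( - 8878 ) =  - 2^2*23^1*59^1*71^1*193^1*3851^1 = - 286436933284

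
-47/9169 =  - 47/9169  =  - 0.01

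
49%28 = 21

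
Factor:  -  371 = - 7^1*53^1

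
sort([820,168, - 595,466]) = [  -  595,168,466,  820 ]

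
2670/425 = 6 + 24/85 = 6.28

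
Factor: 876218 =2^1*7^2*8941^1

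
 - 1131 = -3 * 377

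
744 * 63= 46872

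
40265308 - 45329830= -5064522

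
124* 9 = 1116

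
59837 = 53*1129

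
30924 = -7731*( - 4 ) 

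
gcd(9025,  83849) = 1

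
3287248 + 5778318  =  9065566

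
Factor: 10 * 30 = 2^2 * 3^1 *5^2 = 300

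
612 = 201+411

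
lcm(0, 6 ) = 0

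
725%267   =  191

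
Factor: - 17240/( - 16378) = 2^2*5^1*19^(- 1 ) = 20/19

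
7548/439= 17+85/439 = 17.19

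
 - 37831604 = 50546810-88378414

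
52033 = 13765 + 38268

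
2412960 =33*73120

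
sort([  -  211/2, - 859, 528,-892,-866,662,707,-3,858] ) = [ - 892, - 866, - 859, -211/2, - 3,528 , 662, 707,858 ] 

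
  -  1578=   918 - 2496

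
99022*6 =594132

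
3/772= 3/772 =0.00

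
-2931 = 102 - 3033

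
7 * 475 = 3325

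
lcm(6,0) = 0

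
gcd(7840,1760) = 160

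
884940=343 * 2580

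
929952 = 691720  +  238232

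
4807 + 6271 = 11078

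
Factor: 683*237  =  161871 = 3^1*79^1*683^1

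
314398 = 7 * 44914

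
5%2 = 1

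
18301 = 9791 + 8510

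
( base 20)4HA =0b11110011110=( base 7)5454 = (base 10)1950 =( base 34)1NC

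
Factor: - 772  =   - 2^2*193^1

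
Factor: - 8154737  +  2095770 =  - 6058967 = -19^1*347^1*919^1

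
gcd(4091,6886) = 1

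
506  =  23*22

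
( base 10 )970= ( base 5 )12340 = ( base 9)1287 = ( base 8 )1712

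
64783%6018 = 4603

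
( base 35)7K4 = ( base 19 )16D7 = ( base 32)91V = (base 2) 10010000111111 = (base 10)9279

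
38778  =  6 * 6463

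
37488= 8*4686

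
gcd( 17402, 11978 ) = 226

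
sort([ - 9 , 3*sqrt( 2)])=[ - 9,3 *sqrt( 2) ] 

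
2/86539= 2/86539  =  0.00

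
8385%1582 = 475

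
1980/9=220 = 220.00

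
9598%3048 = 454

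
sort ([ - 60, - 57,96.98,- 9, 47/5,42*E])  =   [ - 60, - 57 , - 9,47/5,96.98,42*E]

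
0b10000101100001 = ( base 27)bjd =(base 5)233140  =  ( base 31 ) 8rk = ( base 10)8545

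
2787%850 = 237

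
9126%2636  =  1218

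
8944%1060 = 464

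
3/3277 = 3/3277= 0.00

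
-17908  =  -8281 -9627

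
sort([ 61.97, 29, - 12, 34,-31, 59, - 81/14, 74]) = [ - 31, - 12, - 81/14,29,34 , 59, 61.97, 74]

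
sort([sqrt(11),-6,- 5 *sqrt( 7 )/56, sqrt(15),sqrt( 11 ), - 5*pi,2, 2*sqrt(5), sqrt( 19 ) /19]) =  [ - 5 * pi,-6, - 5*sqrt(7) /56,sqrt(19) /19,2,  sqrt(11 ),sqrt( 11),sqrt(15 ), 2*sqrt(5) ] 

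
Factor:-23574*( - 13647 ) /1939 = 2^1*3^2*7^( - 1)  *  277^( - 1)*3929^1*4549^1 = 321714378/1939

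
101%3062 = 101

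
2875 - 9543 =-6668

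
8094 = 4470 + 3624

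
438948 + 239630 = 678578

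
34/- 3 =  - 12 + 2/3 = - 11.33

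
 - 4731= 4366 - 9097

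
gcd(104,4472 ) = 104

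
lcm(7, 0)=0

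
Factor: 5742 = 2^1*3^2*11^1*29^1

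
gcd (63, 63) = 63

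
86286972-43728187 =42558785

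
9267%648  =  195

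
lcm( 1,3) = 3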